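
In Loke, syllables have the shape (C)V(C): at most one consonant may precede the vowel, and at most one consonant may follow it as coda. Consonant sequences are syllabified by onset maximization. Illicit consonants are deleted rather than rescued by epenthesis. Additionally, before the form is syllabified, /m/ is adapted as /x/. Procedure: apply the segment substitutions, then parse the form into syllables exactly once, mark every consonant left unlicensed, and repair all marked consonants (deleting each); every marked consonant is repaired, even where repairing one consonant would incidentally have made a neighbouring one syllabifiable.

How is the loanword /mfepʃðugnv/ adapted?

Substitution: /m/ → /x/, giving /xfepʃðugnv/.
The consonants /x/, /ʃ/, /n/, /v/ cannot be parsed into a legal (C)V(C) syllable (at most one coda consonant is licensed; onsets are limited to one consonant).
Deleting the stranded consonants removes /x/, /ʃ/, /n/, /v/.

fepðug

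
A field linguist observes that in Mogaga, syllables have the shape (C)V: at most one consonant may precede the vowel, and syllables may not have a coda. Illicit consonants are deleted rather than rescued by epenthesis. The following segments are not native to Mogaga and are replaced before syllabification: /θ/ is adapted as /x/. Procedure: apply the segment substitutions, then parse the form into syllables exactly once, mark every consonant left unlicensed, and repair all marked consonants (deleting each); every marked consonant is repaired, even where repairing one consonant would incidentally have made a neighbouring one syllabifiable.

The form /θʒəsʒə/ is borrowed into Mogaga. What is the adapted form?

Substitution: /θ/ → /x/, giving /xʒəsʒə/.
The consonants /x/, /s/ cannot be parsed into a legal (C)V syllable (no codas are permitted; onsets are limited to one consonant).
Deleting the stranded consonants removes /x/, /s/.

ʒəʒə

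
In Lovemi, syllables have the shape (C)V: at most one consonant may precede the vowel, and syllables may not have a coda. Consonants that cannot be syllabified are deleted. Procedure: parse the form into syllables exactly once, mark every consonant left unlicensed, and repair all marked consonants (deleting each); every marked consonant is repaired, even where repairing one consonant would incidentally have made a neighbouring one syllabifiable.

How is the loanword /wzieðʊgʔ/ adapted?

Syllabifying with onset maximization leaves /w/, /g/, /ʔ/ stranded (no codas are permitted; onsets are limited to one consonant).
Each unlicensed consonant is deleted: /w/, /g/, /ʔ/.

zieðʊ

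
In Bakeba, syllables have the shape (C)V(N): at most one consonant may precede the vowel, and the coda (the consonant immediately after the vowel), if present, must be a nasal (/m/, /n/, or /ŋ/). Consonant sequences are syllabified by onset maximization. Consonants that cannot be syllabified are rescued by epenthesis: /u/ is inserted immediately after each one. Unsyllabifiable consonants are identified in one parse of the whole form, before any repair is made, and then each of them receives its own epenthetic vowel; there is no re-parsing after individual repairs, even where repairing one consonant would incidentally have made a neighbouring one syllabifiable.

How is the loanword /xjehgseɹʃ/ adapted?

xujehuguseɹuʃu

Syllabifying with onset maximization leaves /x/, /h/, /g/, /ɹ/, /ʃ/ stranded (only a nasal (/m/, /n/, or /ŋ/) is licensed in coda position; onsets are limited to one consonant).
Each unlicensed consonant becomes the onset of a new syllable: /x/ → /xu/, /h/ → /hu/, /g/ → /gu/, /ɹ/ → /ɹu/, /ʃ/ → /ʃu/.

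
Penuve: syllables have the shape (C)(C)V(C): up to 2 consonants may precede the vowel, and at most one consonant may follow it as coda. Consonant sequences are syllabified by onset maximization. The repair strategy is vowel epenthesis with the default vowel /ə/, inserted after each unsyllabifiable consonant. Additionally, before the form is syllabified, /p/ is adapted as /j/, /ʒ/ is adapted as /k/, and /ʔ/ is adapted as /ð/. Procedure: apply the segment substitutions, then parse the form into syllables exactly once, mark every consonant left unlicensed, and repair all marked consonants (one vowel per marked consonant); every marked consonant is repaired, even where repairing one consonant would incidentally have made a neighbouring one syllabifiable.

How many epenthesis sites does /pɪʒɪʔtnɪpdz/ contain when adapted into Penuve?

After substitution the input is /jɪkɪðtnɪjdz/.
The unsyllabifiable consonants are /d/, /z/; each receives one epenthetic vowel.

2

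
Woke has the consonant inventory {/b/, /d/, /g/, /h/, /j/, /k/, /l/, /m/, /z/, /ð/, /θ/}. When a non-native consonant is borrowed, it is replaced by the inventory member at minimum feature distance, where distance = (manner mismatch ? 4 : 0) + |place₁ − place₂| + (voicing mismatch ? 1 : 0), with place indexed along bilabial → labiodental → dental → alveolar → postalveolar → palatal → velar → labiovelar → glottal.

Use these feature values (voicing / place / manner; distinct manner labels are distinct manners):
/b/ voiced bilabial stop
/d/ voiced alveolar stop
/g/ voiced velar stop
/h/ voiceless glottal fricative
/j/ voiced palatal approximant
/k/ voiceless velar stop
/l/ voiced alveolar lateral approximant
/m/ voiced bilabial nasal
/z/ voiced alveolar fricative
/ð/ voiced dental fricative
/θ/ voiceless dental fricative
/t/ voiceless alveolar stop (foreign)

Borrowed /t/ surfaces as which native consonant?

/d/ is closest: same manner (stop), place distance 0 (alveolar→alveolar), voicing differs (+1); total 1. Next closest is /k/ at distance 3.

d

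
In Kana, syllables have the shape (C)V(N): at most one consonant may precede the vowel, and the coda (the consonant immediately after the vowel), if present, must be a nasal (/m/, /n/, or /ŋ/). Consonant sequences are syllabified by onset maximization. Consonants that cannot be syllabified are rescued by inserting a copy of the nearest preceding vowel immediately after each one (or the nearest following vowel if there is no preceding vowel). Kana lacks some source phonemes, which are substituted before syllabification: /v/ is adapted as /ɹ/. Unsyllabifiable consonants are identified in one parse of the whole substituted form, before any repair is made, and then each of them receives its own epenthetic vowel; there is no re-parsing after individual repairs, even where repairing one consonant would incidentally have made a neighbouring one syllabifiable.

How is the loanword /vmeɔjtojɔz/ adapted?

Substitution: /v/ → /ɹ/, giving /ɹmeɔjtojɔz/.
The consonants /ɹ/, /j/, /z/ cannot be parsed into a legal (C)V(N) syllable (only a nasal (/m/, /n/, or /ŋ/) is licensed in coda position; onsets are limited to one consonant).
Inserting the epenthetic vowel yields /ɹ/ → /ɹe/, /j/ → /jɔ/, /z/ → /zɔ/.

ɹemeɔjɔtojɔzɔ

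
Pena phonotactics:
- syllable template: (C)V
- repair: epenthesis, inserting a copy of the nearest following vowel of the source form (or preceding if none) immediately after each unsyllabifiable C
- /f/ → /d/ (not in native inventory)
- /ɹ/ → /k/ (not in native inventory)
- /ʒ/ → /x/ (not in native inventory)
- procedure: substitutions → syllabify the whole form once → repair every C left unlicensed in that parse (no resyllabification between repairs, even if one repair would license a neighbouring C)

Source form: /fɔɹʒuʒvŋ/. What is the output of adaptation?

Substitution: /f/ → /d/, /ɹ/ → /k/, /ʒ/ → /x/, giving /dɔkxuxvŋ/.
Under (C)V, the unsyllabifiable consonants are /k/, /x/, /v/, /ŋ/ (no codas are permitted; onsets are limited to one consonant).
Inserting the epenthetic vowel yields /k/ → /ku/, /x/ → /xu/, /v/ → /vu/, /ŋ/ → /ŋu/.

dɔkuxuxuvuŋu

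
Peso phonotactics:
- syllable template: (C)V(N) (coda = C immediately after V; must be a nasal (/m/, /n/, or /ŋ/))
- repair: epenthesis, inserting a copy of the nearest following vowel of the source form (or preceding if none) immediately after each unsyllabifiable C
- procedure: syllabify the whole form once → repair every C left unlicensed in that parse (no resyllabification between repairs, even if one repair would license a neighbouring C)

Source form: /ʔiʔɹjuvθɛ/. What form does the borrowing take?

Under (C)V(N), the unsyllabifiable consonants are /ʔ/, /ɹ/, /v/ (only a nasal (/m/, /n/, or /ŋ/) is licensed in coda position; onsets are limited to one consonant).
Each unlicensed consonant becomes the onset of a new syllable: /ʔ/ → /ʔu/, /ɹ/ → /ɹu/, /v/ → /vɛ/.

ʔiʔuɹujuvɛθɛ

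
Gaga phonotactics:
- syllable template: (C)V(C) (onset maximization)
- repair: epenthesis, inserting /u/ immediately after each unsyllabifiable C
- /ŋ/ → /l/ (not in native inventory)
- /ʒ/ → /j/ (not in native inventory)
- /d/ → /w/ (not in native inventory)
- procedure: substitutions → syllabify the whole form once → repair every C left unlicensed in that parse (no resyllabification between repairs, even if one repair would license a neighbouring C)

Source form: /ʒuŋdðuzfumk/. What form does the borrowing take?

Substitution: /ʒ/ → /j/, /ŋ/ → /l/, /d/ → /w/, giving /julwðuzfumk/.
Syllabifying with onset maximization leaves /w/, /k/ stranded (at most one coda consonant is licensed; onsets are limited to one consonant).
Inserting the epenthetic vowel yields /w/ → /wu/, /k/ → /ku/.

julwuðuzfumku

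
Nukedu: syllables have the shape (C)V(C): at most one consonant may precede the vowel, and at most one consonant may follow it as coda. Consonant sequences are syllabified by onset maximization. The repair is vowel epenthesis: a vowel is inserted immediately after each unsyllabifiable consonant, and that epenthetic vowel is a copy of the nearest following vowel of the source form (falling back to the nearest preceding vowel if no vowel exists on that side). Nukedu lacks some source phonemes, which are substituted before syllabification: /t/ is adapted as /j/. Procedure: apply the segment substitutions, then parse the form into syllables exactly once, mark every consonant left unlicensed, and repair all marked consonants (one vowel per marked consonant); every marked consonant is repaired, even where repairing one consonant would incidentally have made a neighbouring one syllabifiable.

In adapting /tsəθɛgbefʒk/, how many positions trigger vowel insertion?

3

After substitution the input is /jsəθɛgbefʒk/.
The unsyllabifiable consonants are /j/, /ʒ/, /k/; each receives one epenthetic vowel.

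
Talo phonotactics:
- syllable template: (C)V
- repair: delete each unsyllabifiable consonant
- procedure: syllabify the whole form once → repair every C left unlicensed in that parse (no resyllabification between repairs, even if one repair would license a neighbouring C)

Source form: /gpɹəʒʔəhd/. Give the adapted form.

ɹəʔə

Syllabifying with onset maximization leaves /g/, /p/, /ʒ/, /h/, /d/ stranded (no codas are permitted; onsets are limited to one consonant).
Deletion applies to /g/, /p/, /ʒ/, /h/, /d/.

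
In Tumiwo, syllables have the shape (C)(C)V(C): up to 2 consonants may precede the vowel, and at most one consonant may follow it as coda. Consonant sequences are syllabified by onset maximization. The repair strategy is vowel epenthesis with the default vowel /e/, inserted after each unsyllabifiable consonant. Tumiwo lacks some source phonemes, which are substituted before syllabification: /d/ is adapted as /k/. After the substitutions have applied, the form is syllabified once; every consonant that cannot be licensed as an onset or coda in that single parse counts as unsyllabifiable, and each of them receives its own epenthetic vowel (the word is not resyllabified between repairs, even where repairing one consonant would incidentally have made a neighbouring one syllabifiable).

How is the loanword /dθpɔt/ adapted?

Substitution: /d/ → /k/, giving /kθpɔt/.
Syllabifying with onset maximization leaves /k/ stranded (at most one coda consonant is licensed; onsets may contain at most 2 consonants).
Epenthesis after each stranded consonant: /k/ → /ke/.

keθpɔt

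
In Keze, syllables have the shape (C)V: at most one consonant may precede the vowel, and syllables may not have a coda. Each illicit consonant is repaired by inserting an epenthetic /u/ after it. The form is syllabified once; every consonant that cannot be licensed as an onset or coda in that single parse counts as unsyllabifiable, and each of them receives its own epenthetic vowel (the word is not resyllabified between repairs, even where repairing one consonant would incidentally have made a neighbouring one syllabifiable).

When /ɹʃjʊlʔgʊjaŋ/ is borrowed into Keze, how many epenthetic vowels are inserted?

5

The unsyllabifiable consonants are /ɹ/, /ʃ/, /l/, /ʔ/, /ŋ/; each receives one epenthetic vowel.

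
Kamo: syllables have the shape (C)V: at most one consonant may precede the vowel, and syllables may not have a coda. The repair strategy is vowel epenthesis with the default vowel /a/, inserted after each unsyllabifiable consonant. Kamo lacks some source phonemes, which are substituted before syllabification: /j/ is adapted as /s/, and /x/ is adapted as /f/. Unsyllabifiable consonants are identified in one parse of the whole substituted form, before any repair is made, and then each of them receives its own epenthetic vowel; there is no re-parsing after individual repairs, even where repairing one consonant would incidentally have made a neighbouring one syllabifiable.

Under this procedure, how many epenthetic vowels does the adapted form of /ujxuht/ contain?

3

After substitution the input is /usfuht/.
The unsyllabifiable consonants are /s/, /h/, /t/; each receives one epenthetic vowel.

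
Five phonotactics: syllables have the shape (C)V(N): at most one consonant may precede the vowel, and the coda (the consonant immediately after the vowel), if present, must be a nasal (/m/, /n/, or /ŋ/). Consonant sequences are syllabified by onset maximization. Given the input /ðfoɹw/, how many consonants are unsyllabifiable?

3

Syllabifying with onset maximization leaves /ð/, /ɹ/, /w/ stranded (only a nasal (/m/, /n/, or /ŋ/) is licensed in coda position; onsets are limited to one consonant).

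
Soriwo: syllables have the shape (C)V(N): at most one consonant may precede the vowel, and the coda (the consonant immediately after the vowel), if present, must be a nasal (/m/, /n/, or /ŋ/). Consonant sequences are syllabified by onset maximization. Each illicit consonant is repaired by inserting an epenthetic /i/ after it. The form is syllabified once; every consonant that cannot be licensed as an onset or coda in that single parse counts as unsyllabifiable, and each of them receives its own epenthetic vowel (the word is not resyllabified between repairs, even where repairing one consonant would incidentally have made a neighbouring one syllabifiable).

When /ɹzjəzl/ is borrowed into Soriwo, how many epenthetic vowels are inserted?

4

The unsyllabifiable consonants are /ɹ/, /z/, /z/, /l/; each receives one epenthetic vowel.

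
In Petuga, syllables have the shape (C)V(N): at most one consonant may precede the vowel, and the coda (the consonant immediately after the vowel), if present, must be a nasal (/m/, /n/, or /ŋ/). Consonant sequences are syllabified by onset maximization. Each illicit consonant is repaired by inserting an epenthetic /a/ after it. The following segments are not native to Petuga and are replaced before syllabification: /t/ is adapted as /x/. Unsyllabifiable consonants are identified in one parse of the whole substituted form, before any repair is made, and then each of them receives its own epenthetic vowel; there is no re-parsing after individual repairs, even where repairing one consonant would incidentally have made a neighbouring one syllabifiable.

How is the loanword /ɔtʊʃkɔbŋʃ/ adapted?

Substitution: /t/ → /x/, giving /ɔxʊʃkɔbŋʃ/.
Syllabifying with onset maximization leaves /ʃ/, /b/, /ŋ/, /ʃ/ stranded (only a nasal (/m/, /n/, or /ŋ/) is licensed in coda position; onsets are limited to one consonant).
Epenthesis after each stranded consonant: /ʃ/ → /ʃa/, /b/ → /ba/, /ŋ/ → /ŋa/, /ʃ/ → /ʃa/.

ɔxʊʃakɔbaŋaʃa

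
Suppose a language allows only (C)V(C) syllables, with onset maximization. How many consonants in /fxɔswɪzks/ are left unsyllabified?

Syllabifying with onset maximization leaves /f/, /k/, /s/ stranded (at most one coda consonant is licensed; onsets are limited to one consonant).

3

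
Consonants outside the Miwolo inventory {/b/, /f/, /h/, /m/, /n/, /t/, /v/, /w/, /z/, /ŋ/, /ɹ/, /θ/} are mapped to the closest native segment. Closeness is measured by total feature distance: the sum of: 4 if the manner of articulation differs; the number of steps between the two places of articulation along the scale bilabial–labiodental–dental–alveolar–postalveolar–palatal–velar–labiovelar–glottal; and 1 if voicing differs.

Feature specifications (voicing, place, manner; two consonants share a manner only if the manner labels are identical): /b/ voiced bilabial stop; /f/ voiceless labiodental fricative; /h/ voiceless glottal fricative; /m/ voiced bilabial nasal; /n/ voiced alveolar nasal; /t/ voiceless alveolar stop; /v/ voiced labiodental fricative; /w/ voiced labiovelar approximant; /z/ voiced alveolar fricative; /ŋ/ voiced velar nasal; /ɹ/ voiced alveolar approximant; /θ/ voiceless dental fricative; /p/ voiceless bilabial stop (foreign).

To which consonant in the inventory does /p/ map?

/b/ is closest: same manner (stop), place distance 0 (bilabial→bilabial), voicing differs (+1); total 1. Next closest is /t/ at distance 3.

b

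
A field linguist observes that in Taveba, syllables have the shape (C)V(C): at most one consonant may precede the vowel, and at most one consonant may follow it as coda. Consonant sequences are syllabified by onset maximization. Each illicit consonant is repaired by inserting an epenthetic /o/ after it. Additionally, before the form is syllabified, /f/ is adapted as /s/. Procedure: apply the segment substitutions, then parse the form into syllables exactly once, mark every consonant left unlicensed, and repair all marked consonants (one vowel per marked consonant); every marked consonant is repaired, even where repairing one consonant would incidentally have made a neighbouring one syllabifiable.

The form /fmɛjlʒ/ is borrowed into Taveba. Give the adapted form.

Substitution: /f/ → /s/, giving /smɛjlʒ/.
Under (C)V(C), the unsyllabifiable consonants are /s/, /l/, /ʒ/ (at most one coda consonant is licensed; onsets are limited to one consonant).
Inserting the epenthetic vowel yields /s/ → /so/, /l/ → /lo/, /ʒ/ → /ʒo/.

somɛjloʒo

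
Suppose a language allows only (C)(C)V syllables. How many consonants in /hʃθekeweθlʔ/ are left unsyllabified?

Under (C)(C)V, the unsyllabifiable consonants are /h/, /θ/, /l/, /ʔ/ (no codas are permitted; onsets may contain at most 2 consonants).

4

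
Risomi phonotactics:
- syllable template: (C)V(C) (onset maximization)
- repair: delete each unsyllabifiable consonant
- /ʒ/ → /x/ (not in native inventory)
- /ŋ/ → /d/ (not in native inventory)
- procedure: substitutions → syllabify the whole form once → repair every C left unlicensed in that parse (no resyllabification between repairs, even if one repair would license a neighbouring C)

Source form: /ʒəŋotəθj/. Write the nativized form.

xədotəθ

Substitution: /ʒ/ → /x/, /ŋ/ → /d/, giving /xədotəθj/.
Under (C)V(C), the unsyllabifiable consonants are /j/ (at most one coda consonant is licensed; onsets are limited to one consonant).
Deleting the stranded consonants removes /j/.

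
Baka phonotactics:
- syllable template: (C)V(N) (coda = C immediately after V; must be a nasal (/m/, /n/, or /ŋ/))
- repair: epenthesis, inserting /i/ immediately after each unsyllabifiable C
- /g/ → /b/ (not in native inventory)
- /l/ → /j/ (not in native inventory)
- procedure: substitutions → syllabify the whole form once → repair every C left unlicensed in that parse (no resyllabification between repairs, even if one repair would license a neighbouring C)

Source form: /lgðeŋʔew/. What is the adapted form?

jibiðeŋʔewi

Substitution: /l/ → /j/, /g/ → /b/, giving /jbðeŋʔew/.
Syllabifying with onset maximization leaves /j/, /b/, /w/ stranded (only a nasal (/m/, /n/, or /ŋ/) is licensed in coda position; onsets are limited to one consonant).
Each unlicensed consonant becomes the onset of a new syllable: /j/ → /ji/, /b/ → /bi/, /w/ → /wi/.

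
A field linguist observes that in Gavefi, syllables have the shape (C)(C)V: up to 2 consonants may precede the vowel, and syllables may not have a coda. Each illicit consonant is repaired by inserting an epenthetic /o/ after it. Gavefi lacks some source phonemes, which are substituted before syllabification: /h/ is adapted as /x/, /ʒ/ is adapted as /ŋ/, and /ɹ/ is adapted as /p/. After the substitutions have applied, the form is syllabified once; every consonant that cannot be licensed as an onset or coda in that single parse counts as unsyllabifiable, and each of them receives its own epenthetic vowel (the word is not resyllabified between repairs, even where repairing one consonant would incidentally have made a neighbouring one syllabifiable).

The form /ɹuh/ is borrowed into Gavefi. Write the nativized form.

Substitution: /ɹ/ → /p/, /h/ → /x/, giving /pux/.
Under (C)(C)V, the unsyllabifiable consonants are /x/ (no codas are permitted; onsets may contain at most 2 consonants).
Inserting the epenthetic vowel yields /x/ → /xo/.

puxo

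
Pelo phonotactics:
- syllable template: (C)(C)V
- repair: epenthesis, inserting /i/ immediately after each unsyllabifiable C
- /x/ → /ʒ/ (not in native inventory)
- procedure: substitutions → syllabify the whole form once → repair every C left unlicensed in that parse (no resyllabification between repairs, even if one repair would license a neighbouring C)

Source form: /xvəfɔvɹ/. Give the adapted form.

Substitution: /x/ → /ʒ/, giving /ʒvəfɔvɹ/.
Under (C)(C)V, the unsyllabifiable consonants are /v/, /ɹ/ (no codas are permitted; onsets may contain at most 2 consonants).
Epenthesis after each stranded consonant: /v/ → /vi/, /ɹ/ → /ɹi/.

ʒvəfɔviɹi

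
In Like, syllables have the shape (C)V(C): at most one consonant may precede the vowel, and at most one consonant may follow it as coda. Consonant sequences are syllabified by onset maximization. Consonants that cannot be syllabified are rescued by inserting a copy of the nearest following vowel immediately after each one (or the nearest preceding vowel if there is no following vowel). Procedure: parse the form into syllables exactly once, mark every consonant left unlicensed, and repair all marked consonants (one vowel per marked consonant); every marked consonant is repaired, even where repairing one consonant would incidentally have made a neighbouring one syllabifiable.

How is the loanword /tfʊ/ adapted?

The consonants /t/ cannot be parsed into a legal (C)V(C) syllable (at most one coda consonant is licensed; onsets are limited to one consonant).
Inserting the epenthetic vowel yields /t/ → /tʊ/.

tʊfʊ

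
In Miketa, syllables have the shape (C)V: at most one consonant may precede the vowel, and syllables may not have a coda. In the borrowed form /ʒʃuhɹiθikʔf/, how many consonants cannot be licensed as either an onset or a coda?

5

Syllabifying with onset maximization leaves /ʒ/, /h/, /k/, /ʔ/, /f/ stranded (no codas are permitted; onsets are limited to one consonant).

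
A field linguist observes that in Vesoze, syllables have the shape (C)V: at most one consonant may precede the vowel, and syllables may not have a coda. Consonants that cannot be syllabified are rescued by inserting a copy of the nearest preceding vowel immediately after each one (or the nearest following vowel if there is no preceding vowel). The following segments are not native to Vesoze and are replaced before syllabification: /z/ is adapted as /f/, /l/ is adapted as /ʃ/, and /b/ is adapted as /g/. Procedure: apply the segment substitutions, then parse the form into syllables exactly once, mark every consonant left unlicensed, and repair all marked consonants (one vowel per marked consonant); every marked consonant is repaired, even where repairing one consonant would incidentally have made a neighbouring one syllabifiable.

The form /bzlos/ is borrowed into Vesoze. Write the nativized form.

Substitution: /b/ → /g/, /z/ → /f/, /l/ → /ʃ/, giving /gfʃos/.
Under (C)V, the unsyllabifiable consonants are /g/, /f/, /s/ (no codas are permitted; onsets are limited to one consonant).
Epenthesis after each stranded consonant: /g/ → /go/, /f/ → /fo/, /s/ → /so/.

gofoʃoso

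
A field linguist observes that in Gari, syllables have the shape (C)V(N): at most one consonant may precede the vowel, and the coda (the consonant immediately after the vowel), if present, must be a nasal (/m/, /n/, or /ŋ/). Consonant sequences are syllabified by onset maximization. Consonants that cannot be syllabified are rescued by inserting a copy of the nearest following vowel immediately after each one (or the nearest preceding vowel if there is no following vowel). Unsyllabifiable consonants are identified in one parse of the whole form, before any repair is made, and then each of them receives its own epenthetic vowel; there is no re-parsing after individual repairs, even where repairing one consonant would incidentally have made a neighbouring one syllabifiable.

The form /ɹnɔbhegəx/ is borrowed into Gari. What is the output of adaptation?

The consonants /ɹ/, /b/, /x/ cannot be parsed into a legal (C)V(N) syllable (only a nasal (/m/, /n/, or /ŋ/) is licensed in coda position; onsets are limited to one consonant).
Inserting the epenthetic vowel yields /ɹ/ → /ɹɔ/, /b/ → /be/, /x/ → /xə/.

ɹɔnɔbehegəxə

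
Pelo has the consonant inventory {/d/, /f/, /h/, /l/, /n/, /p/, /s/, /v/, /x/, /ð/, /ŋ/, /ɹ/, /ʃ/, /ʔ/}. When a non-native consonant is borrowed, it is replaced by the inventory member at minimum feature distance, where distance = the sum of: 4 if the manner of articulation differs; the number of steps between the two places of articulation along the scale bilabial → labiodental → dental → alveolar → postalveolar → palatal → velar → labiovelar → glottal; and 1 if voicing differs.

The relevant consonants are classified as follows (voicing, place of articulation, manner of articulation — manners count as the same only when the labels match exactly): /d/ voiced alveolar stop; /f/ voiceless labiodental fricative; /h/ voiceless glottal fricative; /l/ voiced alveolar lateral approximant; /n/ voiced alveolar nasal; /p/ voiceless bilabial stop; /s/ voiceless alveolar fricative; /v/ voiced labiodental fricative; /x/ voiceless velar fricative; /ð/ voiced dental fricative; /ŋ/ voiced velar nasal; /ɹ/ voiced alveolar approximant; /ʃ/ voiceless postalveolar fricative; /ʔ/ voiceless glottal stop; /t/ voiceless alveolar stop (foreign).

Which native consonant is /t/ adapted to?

/d/ is closest: same manner (stop), place distance 0 (alveolar→alveolar), voicing differs (+1); total 1. Next closest is /p/ at distance 3.

d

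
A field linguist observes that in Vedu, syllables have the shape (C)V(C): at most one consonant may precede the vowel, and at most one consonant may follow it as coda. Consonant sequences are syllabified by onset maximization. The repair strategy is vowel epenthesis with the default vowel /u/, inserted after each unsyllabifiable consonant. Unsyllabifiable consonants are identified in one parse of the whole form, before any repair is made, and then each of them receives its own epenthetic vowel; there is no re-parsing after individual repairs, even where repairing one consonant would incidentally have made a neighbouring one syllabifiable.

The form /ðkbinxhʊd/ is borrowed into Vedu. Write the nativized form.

Syllabifying with onset maximization leaves /ð/, /k/, /x/ stranded (at most one coda consonant is licensed; onsets are limited to one consonant).
Epenthesis after each stranded consonant: /ð/ → /ðu/, /k/ → /ku/, /x/ → /xu/.

ðukubinxuhʊd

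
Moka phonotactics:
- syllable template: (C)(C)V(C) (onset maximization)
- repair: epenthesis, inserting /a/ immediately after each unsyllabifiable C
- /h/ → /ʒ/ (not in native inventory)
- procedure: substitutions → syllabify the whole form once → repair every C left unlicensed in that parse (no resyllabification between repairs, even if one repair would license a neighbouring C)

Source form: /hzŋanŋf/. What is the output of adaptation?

Substitution: /h/ → /ʒ/, giving /ʒzŋanŋf/.
The consonants /ʒ/, /ŋ/, /f/ cannot be parsed into a legal (C)(C)V(C) syllable (at most one coda consonant is licensed; onsets may contain at most 2 consonants).
Inserting the epenthetic vowel yields /ʒ/ → /ʒa/, /ŋ/ → /ŋa/, /f/ → /fa/.

ʒazŋanŋafa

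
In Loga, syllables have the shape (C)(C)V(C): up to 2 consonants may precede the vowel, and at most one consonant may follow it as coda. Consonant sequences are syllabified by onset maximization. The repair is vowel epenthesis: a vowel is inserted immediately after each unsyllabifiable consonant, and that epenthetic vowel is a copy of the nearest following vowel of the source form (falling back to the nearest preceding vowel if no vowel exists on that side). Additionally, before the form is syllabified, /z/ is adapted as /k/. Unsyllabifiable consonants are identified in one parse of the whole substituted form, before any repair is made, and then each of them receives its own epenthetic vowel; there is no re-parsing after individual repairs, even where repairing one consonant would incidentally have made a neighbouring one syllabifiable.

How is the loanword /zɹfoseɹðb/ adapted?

koɹfoseɹðebe

Substitution: /z/ → /k/, giving /kɹfoseɹðb/.
Syllabifying with onset maximization leaves /k/, /ð/, /b/ stranded (at most one coda consonant is licensed; onsets may contain at most 2 consonants).
Each unlicensed consonant becomes the onset of a new syllable: /k/ → /ko/, /ð/ → /ðe/, /b/ → /be/.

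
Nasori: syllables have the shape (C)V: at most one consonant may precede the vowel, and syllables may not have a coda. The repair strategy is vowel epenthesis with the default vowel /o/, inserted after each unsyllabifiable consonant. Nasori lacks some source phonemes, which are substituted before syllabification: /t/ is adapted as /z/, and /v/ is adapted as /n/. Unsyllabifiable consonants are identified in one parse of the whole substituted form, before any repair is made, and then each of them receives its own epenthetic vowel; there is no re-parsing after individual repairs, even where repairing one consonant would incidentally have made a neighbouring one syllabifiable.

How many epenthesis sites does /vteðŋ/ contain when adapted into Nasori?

3

After substitution the input is /nzeðŋ/.
The unsyllabifiable consonants are /n/, /ð/, /ŋ/; each receives one epenthetic vowel.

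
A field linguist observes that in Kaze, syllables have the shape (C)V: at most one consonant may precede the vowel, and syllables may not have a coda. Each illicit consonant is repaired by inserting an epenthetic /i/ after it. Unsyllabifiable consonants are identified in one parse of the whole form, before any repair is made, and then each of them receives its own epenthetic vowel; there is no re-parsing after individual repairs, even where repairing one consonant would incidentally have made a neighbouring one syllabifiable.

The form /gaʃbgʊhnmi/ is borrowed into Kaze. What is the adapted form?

gaʃibigʊhinimi

The consonants /ʃ/, /b/, /h/, /n/ cannot be parsed into a legal (C)V syllable (no codas are permitted; onsets are limited to one consonant).
Each unlicensed consonant becomes the onset of a new syllable: /ʃ/ → /ʃi/, /b/ → /bi/, /h/ → /hi/, /n/ → /ni/.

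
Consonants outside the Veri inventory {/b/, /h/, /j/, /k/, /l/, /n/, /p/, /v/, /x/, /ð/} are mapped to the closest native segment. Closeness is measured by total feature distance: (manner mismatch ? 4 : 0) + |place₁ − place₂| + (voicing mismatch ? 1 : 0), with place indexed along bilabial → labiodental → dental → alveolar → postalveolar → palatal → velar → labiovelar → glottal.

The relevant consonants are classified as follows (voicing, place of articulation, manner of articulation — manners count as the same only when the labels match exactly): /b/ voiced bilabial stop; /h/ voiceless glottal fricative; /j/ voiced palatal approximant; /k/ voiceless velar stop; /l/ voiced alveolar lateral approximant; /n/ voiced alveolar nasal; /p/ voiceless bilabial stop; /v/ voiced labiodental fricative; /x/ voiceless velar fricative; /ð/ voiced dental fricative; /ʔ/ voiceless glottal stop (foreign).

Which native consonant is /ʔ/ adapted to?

/k/ is closest: same manner (stop), place distance 2 (glottal→velar), same voicing; total 2. Next closest is /h/ at distance 4.

k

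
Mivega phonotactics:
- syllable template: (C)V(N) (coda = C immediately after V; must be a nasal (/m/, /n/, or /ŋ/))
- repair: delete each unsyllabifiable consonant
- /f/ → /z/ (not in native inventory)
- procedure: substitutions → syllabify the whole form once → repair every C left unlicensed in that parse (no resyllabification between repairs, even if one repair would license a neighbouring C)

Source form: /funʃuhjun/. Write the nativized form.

zunʃujun

Substitution: /f/ → /z/, giving /zunʃuhjun/.
Under (C)V(N), the unsyllabifiable consonants are /h/ (only a nasal (/m/, /n/, or /ŋ/) is licensed in coda position; onsets are limited to one consonant).
Deleting the stranded consonants removes /h/.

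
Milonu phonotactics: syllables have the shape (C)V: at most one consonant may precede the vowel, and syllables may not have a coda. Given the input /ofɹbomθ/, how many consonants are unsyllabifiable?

Under (C)V, the unsyllabifiable consonants are /f/, /ɹ/, /m/, /θ/ (no codas are permitted; onsets are limited to one consonant).

4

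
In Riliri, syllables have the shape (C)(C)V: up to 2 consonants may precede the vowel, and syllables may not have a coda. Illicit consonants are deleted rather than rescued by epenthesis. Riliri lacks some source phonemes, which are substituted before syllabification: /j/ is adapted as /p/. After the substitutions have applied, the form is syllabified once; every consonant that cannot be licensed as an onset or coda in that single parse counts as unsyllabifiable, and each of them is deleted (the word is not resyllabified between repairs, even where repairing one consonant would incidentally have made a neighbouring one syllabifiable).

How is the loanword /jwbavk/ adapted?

wba

Substitution: /j/ → /p/, giving /pwbavk/.
The consonants /p/, /v/, /k/ cannot be parsed into a legal (C)(C)V syllable (no codas are permitted; onsets may contain at most 2 consonants).
Deleting the stranded consonants removes /p/, /v/, /k/.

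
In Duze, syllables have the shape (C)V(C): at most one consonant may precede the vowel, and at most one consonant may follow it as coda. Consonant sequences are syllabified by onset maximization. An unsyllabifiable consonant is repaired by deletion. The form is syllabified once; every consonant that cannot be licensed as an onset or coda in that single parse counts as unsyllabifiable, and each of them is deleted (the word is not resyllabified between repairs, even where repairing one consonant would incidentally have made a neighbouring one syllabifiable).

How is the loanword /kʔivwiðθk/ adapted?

ʔivwið

Under (C)V(C), the unsyllabifiable consonants are /k/, /θ/, /k/ (at most one coda consonant is licensed; onsets are limited to one consonant).
Deleting the stranded consonants removes /k/, /θ/, /k/.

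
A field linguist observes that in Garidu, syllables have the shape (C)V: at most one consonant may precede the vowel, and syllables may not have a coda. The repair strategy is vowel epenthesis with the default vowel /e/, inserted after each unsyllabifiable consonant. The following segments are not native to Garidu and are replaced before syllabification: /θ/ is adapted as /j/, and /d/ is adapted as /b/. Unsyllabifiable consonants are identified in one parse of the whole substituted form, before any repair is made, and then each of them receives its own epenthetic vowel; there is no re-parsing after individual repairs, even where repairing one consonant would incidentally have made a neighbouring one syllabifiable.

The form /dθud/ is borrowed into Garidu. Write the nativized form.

Substitution: /d/ → /b/, /θ/ → /j/, giving /bjub/.
Syllabifying with onset maximization leaves /b/, /b/ stranded (no codas are permitted; onsets are limited to one consonant).
Each unlicensed consonant becomes the onset of a new syllable: /b/ → /be/, /b/ → /be/.

bejube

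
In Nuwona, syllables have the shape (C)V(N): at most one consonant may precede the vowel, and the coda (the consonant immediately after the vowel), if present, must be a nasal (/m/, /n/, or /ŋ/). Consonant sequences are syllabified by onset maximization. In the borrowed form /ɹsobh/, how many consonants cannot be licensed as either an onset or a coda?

Syllabifying with onset maximization leaves /ɹ/, /b/, /h/ stranded (only a nasal (/m/, /n/, or /ŋ/) is licensed in coda position; onsets are limited to one consonant).

3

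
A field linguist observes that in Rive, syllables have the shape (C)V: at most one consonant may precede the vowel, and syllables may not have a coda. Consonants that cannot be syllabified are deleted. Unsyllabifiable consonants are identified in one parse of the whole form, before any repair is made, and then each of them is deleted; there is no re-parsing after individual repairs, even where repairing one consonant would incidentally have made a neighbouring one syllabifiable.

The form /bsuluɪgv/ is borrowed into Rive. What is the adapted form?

Under (C)V, the unsyllabifiable consonants are /b/, /g/, /v/ (no codas are permitted; onsets are limited to one consonant).
Deletion applies to /b/, /g/, /v/.

suluɪ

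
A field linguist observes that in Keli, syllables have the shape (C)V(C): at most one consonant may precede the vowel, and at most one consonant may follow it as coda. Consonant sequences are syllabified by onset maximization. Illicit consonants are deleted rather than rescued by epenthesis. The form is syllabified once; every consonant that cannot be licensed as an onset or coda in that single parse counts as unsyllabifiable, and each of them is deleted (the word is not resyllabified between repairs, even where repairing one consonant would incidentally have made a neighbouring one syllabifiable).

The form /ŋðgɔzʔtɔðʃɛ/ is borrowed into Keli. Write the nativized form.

gɔztɔðʃɛ

The consonants /ŋ/, /ð/, /ʔ/ cannot be parsed into a legal (C)V(C) syllable (at most one coda consonant is licensed; onsets are limited to one consonant).
Deletion applies to /ŋ/, /ð/, /ʔ/.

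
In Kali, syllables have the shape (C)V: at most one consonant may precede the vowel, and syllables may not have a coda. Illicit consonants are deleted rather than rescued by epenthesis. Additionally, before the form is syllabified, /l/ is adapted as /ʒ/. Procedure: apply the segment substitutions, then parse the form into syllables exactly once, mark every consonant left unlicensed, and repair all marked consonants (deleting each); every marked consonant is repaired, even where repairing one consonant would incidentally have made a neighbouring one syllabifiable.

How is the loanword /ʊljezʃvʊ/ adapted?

ʊjevʊ

Substitution: /l/ → /ʒ/, giving /ʊʒjezʃvʊ/.
Syllabifying with onset maximization leaves /ʒ/, /z/, /ʃ/ stranded (no codas are permitted; onsets are limited to one consonant).
Each unlicensed consonant is deleted: /ʒ/, /z/, /ʃ/.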